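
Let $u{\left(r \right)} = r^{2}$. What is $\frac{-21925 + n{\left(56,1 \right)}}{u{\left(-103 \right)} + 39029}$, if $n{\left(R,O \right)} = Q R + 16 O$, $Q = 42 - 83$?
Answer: $- \frac{24205}{49638} \approx -0.48763$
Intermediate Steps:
$Q = -41$ ($Q = 42 - 83 = -41$)
$n{\left(R,O \right)} = - 41 R + 16 O$
$\frac{-21925 + n{\left(56,1 \right)}}{u{\left(-103 \right)} + 39029} = \frac{-21925 + \left(\left(-41\right) 56 + 16 \cdot 1\right)}{\left(-103\right)^{2} + 39029} = \frac{-21925 + \left(-2296 + 16\right)}{10609 + 39029} = \frac{-21925 - 2280}{49638} = \left(-24205\right) \frac{1}{49638} = - \frac{24205}{49638}$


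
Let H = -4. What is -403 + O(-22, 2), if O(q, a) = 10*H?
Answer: -443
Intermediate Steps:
O(q, a) = -40 (O(q, a) = 10*(-4) = -40)
-403 + O(-22, 2) = -403 - 40 = -443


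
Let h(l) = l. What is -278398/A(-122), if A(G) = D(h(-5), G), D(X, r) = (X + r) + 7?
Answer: 139199/60 ≈ 2320.0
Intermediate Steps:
D(X, r) = 7 + X + r
A(G) = 2 + G (A(G) = 7 - 5 + G = 2 + G)
-278398/A(-122) = -278398/(2 - 122) = -278398/(-120) = -278398*(-1/120) = 139199/60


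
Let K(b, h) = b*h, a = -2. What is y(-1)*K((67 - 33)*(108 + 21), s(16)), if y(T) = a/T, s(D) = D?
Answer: 140352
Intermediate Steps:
y(T) = -2/T
y(-1)*K((67 - 33)*(108 + 21), s(16)) = (-2/(-1))*(((67 - 33)*(108 + 21))*16) = (-2*(-1))*((34*129)*16) = 2*(4386*16) = 2*70176 = 140352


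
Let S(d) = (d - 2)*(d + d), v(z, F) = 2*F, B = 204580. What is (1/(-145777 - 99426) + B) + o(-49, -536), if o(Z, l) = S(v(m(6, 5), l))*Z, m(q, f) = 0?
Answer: -27616126169493/245203 ≈ -1.1263e+8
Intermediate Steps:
S(d) = 2*d*(-2 + d) (S(d) = (-2 + d)*(2*d) = 2*d*(-2 + d))
o(Z, l) = 4*Z*l*(-2 + 2*l) (o(Z, l) = (2*(2*l)*(-2 + 2*l))*Z = (4*l*(-2 + 2*l))*Z = 4*Z*l*(-2 + 2*l))
(1/(-145777 - 99426) + B) + o(-49, -536) = (1/(-145777 - 99426) + 204580) + 8*(-49)*(-536)*(-1 - 536) = (1/(-245203) + 204580) + 8*(-49)*(-536)*(-537) = (-1/245203 + 204580) - 112830144 = 50163629739/245203 - 112830144 = -27616126169493/245203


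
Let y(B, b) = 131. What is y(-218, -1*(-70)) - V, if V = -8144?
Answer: 8275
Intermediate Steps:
y(-218, -1*(-70)) - V = 131 - 1*(-8144) = 131 + 8144 = 8275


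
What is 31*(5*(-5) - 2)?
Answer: -837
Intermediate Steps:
31*(5*(-5) - 2) = 31*(-25 - 2) = 31*(-27) = -837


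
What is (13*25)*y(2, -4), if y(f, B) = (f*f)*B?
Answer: -5200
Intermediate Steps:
y(f, B) = B*f² (y(f, B) = f²*B = B*f²)
(13*25)*y(2, -4) = (13*25)*(-4*2²) = 325*(-4*4) = 325*(-16) = -5200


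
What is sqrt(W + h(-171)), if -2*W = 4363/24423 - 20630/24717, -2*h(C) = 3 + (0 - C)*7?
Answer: 3*I*sqrt(24470322122209502)/19163914 ≈ 24.488*I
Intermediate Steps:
h(C) = -3/2 + 7*C/2 (h(C) = -(3 + (0 - C)*7)/2 = -(3 - C*7)/2 = -(3 - 7*C)/2 = -3/2 + 7*C/2)
W = 6285813/19163914 (W = -(4363/24423 - 20630/24717)/2 = -1/2*(-6285813/9581957) = 6285813/19163914 ≈ 0.32800)
sqrt(W + h(-171)) = sqrt(6285813/19163914 + (-3/2 + (7/2)*(-171))) = sqrt(6285813/19163914 + (-3/2 - 1197/2)) = sqrt(6285813/19163914 - 600) = sqrt(-11492062587/19163914) = 3*I*sqrt(24470322122209502)/19163914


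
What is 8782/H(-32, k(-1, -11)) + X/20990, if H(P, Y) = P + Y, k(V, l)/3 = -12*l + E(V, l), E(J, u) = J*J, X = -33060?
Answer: 17220116/770333 ≈ 22.354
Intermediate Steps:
E(J, u) = J**2
k(V, l) = -36*l + 3*V**2 (k(V, l) = 3*(-12*l + V**2) = 3*(V**2 - 12*l) = -36*l + 3*V**2)
8782/H(-32, k(-1, -11)) + X/20990 = 8782/(-32 + (-36*(-11) + 3*(-1)**2)) - 33060/20990 = 8782/(-32 + (396 + 3*1)) - 33060*1/20990 = 8782/(-32 + (396 + 3)) - 3306/2099 = 8782/(-32 + 399) - 3306/2099 = 8782/367 - 3306/2099 = 17220116/770333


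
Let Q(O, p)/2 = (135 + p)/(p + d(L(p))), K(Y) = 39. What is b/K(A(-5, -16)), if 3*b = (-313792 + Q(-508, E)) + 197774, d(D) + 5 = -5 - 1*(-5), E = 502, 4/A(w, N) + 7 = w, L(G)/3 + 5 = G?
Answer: -8237096/8307 ≈ -991.58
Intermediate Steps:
L(G) = -15 + 3*G
A(w, N) = 4/(-7 + w)
d(D) = -5 (d(D) = -5 + (-5 - 1*(-5)) = -5 + (-5 + 5) = -5 + 0 = -5)
Q(O, p) = 2*(135 + p)/(-5 + p) (Q(O, p) = 2*((135 + p)/(p - 5)) = 2*((135 + p)/(-5 + p)) = 2*(135 + p)/(-5 + p))
b = -8237096/213 (b = ((-313792 + 2*(135 + 502)/(-5 + 502)) + 197774)/3 = ((-313792 + 2*637/497) + 197774)/3 = ((-313792 + 2*(1/497)*637) + 197774)/3 = ((-313792 + 182/71) + 197774)/3 = (-22279050/71 + 197774)/3 = (⅓)*(-8237096/71) = -8237096/213 ≈ -38672.)
b/K(A(-5, -16)) = -8237096/213/39 = -8237096/213*1/39 = -8237096/8307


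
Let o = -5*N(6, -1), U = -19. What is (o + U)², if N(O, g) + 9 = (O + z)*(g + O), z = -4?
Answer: 576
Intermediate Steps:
N(O, g) = -9 + (-4 + O)*(O + g) (N(O, g) = -9 + (O - 4)*(g + O) = -9 + (-4 + O)*(O + g))
o = -5 (o = -5*(-9 + 6² - 4*6 - 4*(-1) + 6*(-1)) = -5*(-9 + 36 - 24 + 4 - 6) = -5*1 = -5)
(o + U)² = (-5 - 19)² = (-24)² = 576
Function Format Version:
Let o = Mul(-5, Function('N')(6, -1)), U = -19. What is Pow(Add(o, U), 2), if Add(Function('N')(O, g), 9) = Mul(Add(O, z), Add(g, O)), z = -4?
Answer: 576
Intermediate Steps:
Function('N')(O, g) = Add(-9, Mul(Add(-4, O), Add(O, g))) (Function('N')(O, g) = Add(-9, Mul(Add(O, -4), Add(g, O))) = Add(-9, Mul(Add(-4, O), Add(O, g))))
o = -5 (o = Mul(-5, Add(-9, Pow(6, 2), Mul(-4, 6), Mul(-4, -1), Mul(6, -1))) = Mul(-5, Add(-9, 36, -24, 4, -6)) = Mul(-5, 1) = -5)
Pow(Add(o, U), 2) = Pow(Add(-5, -19), 2) = Pow(-24, 2) = 576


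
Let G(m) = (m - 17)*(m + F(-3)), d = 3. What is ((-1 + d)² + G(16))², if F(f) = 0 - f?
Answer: 225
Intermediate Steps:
F(f) = -f
G(m) = (-17 + m)*(3 + m) (G(m) = (m - 17)*(m - 1*(-3)) = (-17 + m)*(m + 3) = (-17 + m)*(3 + m))
((-1 + d)² + G(16))² = ((-1 + 3)² + (-51 + 16² - 14*16))² = (2² + (-51 + 256 - 224))² = (4 - 19)² = (-15)² = 225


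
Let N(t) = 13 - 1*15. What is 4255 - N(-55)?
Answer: 4257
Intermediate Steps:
N(t) = -2 (N(t) = 13 - 15 = -2)
4255 - N(-55) = 4255 - 1*(-2) = 4255 + 2 = 4257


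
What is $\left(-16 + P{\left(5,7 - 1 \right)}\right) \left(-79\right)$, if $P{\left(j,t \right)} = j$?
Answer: $869$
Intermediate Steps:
$\left(-16 + P{\left(5,7 - 1 \right)}\right) \left(-79\right) = \left(-16 + 5\right) \left(-79\right) = \left(-11\right) \left(-79\right) = 869$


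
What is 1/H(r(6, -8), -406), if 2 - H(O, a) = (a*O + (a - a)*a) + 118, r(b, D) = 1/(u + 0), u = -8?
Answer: -4/667 ≈ -0.0059970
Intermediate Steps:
r(b, D) = -⅛ (r(b, D) = 1/(-8 + 0) = 1/(-8) = -⅛)
H(O, a) = -116 - O*a (H(O, a) = 2 - ((a*O + (a - a)*a) + 118) = 2 - ((O*a + 0*a) + 118) = 2 - ((O*a + 0) + 118) = 2 - (O*a + 118) = 2 - (118 + O*a) = 2 + (-118 - O*a) = -116 - O*a)
1/H(r(6, -8), -406) = 1/(-116 - 1*(-⅛)*(-406)) = 1/(-116 - 203/4) = 1/(-667/4) = -4/667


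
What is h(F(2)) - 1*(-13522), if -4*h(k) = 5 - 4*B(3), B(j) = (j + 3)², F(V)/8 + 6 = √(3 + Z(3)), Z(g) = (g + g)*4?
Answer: 54227/4 ≈ 13557.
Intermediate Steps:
Z(g) = 8*g (Z(g) = (2*g)*4 = 8*g)
F(V) = -48 + 24*√3 (F(V) = -48 + 8*√(3 + 8*3) = -48 + 8*√(3 + 24) = -48 + 8*√27 = -48 + 8*(3*√3) = -48 + 24*√3)
B(j) = (3 + j)²
h(k) = 139/4 (h(k) = -(5 - 4*(3 + 3)²)/4 = -(5 - 4*6²)/4 = -(5 - 4*36)/4 = -(5 - 144)/4 = -¼*(-139) = 139/4)
h(F(2)) - 1*(-13522) = 139/4 - 1*(-13522) = 139/4 + 13522 = 54227/4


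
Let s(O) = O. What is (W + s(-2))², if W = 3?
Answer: 1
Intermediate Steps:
(W + s(-2))² = (3 - 2)² = 1² = 1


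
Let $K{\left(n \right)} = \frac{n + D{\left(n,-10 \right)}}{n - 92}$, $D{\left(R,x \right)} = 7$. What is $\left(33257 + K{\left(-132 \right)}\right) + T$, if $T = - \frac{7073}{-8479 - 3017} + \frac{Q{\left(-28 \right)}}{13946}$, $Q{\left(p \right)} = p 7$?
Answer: $\frac{74648770664081}{2244525024} \approx 33258.0$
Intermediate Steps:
$Q{\left(p \right)} = 7 p$
$T = \frac{48193421}{80161608}$ ($T = - \frac{7073}{-8479 - 3017} + \frac{7 \left(-28\right)}{13946} = - \frac{7073}{-11496} - \frac{98}{6973} = \left(-7073\right) \left(- \frac{1}{11496}\right) - \frac{98}{6973} = \frac{7073}{11496} - \frac{98}{6973} = \frac{48193421}{80161608} \approx 0.6012$)
$K{\left(n \right)} = \frac{7 + n}{-92 + n}$ ($K{\left(n \right)} = \frac{n + 7}{n - 92} = \frac{7 + n}{-92 + n}$)
$\left(33257 + K{\left(-132 \right)}\right) + T = \left(33257 + \frac{7 - 132}{-92 - 132}\right) + \frac{48193421}{80161608} = \left(33257 + \frac{1}{-224} \left(-125\right)\right) + \frac{48193421}{80161608} = \left(33257 - - \frac{125}{224}\right) + \frac{48193421}{80161608} = \left(33257 + \frac{125}{224}\right) + \frac{48193421}{80161608} = \frac{7449693}{224} + \frac{48193421}{80161608} = \frac{74648770664081}{2244525024}$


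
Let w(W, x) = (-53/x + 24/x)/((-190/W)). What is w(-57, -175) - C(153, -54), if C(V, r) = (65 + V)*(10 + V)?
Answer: -62184413/1750 ≈ -35534.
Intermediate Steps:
C(V, r) = (10 + V)*(65 + V)
w(W, x) = 29*W/(190*x) (w(W, x) = (-29/x)*(-W/190) = 29*W/(190*x))
w(-57, -175) - C(153, -54) = (29/190)*(-57)/(-175) - (650 + 153² + 75*153) = (29/190)*(-57)*(-1/175) - (650 + 23409 + 11475) = 87/1750 - 1*35534 = 87/1750 - 35534 = -62184413/1750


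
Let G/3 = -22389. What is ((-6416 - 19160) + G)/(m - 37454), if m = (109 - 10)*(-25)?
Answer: 92743/39929 ≈ 2.3227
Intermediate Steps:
G = -67167 (G = 3*(-22389) = -67167)
m = -2475 (m = 99*(-25) = -2475)
((-6416 - 19160) + G)/(m - 37454) = ((-6416 - 19160) - 67167)/(-2475 - 37454) = (-25576 - 67167)/(-39929) = -92743*(-1/39929) = 92743/39929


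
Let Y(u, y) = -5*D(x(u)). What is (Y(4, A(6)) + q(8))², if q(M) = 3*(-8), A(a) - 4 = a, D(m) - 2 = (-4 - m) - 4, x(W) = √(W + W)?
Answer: 236 + 120*√2 ≈ 405.71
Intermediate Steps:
x(W) = √2*√W (x(W) = √(2*W) = √2*√W)
D(m) = -6 - m (D(m) = 2 + ((-4 - m) - 4) = 2 + (-8 - m) = -6 - m)
A(a) = 4 + a
q(M) = -24
Y(u, y) = 30 + 5*√2*√u (Y(u, y) = -5*(-6 - √2*√u) = 30 + 5*√2*√u)
(Y(4, A(6)) + q(8))² = ((30 + 5*√2*√4) - 24)² = ((30 + 5*√2*2) - 24)² = ((30 + 10*√2) - 24)² = (6 + 10*√2)²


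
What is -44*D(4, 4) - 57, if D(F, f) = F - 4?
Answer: -57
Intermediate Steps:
D(F, f) = -4 + F
-44*D(4, 4) - 57 = -44*(-4 + 4) - 57 = -44*0 - 57 = 0 - 57 = -57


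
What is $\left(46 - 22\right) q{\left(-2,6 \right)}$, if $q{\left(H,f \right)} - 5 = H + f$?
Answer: $216$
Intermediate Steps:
$q{\left(H,f \right)} = 5 + H + f$ ($q{\left(H,f \right)} = 5 + \left(H + f\right) = 5 + H + f$)
$\left(46 - 22\right) q{\left(-2,6 \right)} = \left(46 - 22\right) \left(5 - 2 + 6\right) = 24 \cdot 9 = 216$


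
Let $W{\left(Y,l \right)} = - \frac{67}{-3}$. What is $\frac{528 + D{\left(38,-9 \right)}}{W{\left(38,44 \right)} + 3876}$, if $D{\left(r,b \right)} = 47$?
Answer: $\frac{345}{2339} \approx 0.1475$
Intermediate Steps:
$W{\left(Y,l \right)} = \frac{67}{3}$ ($W{\left(Y,l \right)} = \left(-67\right) \left(- \frac{1}{3}\right) = \frac{67}{3}$)
$\frac{528 + D{\left(38,-9 \right)}}{W{\left(38,44 \right)} + 3876} = \frac{528 + 47}{\frac{67}{3} + 3876} = \frac{575}{\frac{11695}{3}} = 575 \cdot \frac{3}{11695} = \frac{345}{2339}$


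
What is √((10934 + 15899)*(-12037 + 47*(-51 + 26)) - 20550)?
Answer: I*√354538146 ≈ 18829.0*I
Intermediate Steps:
√((10934 + 15899)*(-12037 + 47*(-51 + 26)) - 20550) = √(26833*(-12037 + 47*(-25)) - 20550) = √(26833*(-12037 - 1175) - 20550) = √(26833*(-13212) - 20550) = √(-354517596 - 20550) = √(-354538146) = I*√354538146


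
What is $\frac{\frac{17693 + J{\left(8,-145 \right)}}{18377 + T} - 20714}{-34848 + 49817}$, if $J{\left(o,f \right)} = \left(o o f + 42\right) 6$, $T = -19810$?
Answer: $- \frac{29645427}{21450577} \approx -1.382$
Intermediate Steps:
$J{\left(o,f \right)} = 252 + 6 f o^{2}$ ($J{\left(o,f \right)} = \left(o^{2} f + 42\right) 6 = \left(f o^{2} + 42\right) 6 = \left(42 + f o^{2}\right) 6 = 252 + 6 f o^{2}$)
$\frac{\frac{17693 + J{\left(8,-145 \right)}}{18377 + T} - 20714}{-34848 + 49817} = \frac{\frac{17693 + \left(252 + 6 \left(-145\right) 8^{2}\right)}{18377 - 19810} - 20714}{-34848 + 49817} = \frac{\frac{17693 + \left(252 + 6 \left(-145\right) 64\right)}{-1433} - 20714}{14969} = \left(\left(17693 + \left(252 - 55680\right)\right) \left(- \frac{1}{1433}\right) - 20714\right) \frac{1}{14969} = \left(\left(17693 - 55428\right) \left(- \frac{1}{1433}\right) - 20714\right) \frac{1}{14969} = \left(\left(-37735\right) \left(- \frac{1}{1433}\right) - 20714\right) \frac{1}{14969} = \left(\frac{37735}{1433} - 20714\right) \frac{1}{14969} = \left(- \frac{29645427}{1433}\right) \frac{1}{14969} = - \frac{29645427}{21450577}$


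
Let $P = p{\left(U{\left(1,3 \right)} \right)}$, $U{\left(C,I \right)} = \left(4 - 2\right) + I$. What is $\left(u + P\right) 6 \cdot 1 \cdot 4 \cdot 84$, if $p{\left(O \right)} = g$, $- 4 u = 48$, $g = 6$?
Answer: $-12096$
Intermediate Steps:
$u = -12$ ($u = \left(- \frac{1}{4}\right) 48 = -12$)
$U{\left(C,I \right)} = 2 + I$
$p{\left(O \right)} = 6$
$P = 6$
$\left(u + P\right) 6 \cdot 1 \cdot 4 \cdot 84 = \left(-12 + 6\right) 6 \cdot 1 \cdot 4 \cdot 84 = - 6 \cdot 6 \cdot 4 \cdot 84 = \left(-6\right) 24 \cdot 84 = \left(-144\right) 84 = -12096$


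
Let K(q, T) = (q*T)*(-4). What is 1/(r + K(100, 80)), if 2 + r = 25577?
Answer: -1/6425 ≈ -0.00015564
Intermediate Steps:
K(q, T) = -4*T*q (K(q, T) = (T*q)*(-4) = -4*T*q)
r = 25575 (r = -2 + 25577 = 25575)
1/(r + K(100, 80)) = 1/(25575 - 4*80*100) = 1/(25575 - 32000) = 1/(-6425) = -1/6425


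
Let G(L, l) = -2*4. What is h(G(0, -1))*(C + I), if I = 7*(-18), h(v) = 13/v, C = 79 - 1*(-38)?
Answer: 117/8 ≈ 14.625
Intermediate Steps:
C = 117 (C = 79 + 38 = 117)
G(L, l) = -8
I = -126
h(G(0, -1))*(C + I) = (13/(-8))*(117 - 126) = (13*(-⅛))*(-9) = -13/8*(-9) = 117/8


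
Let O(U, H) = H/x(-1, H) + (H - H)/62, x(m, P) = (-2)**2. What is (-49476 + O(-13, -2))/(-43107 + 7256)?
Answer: 98953/71702 ≈ 1.3801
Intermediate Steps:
x(m, P) = 4
O(U, H) = H/4 (O(U, H) = H/4 + (H - H)/62 = H*(1/4) + 0*(1/62) = H/4 + 0 = H/4)
(-49476 + O(-13, -2))/(-43107 + 7256) = (-49476 + (1/4)*(-2))/(-43107 + 7256) = (-49476 - 1/2)/(-35851) = -98953/2*(-1/35851) = 98953/71702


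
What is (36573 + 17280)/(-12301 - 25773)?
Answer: -53853/38074 ≈ -1.4144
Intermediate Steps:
(36573 + 17280)/(-12301 - 25773) = 53853/(-38074) = 53853*(-1/38074) = -53853/38074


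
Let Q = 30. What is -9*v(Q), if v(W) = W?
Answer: -270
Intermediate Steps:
-9*v(Q) = -9*30 = -270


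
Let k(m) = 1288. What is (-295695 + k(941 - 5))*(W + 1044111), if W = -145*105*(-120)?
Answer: -845275176177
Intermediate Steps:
W = 1827000 (W = -15225*(-120) = 1827000)
(-295695 + k(941 - 5))*(W + 1044111) = (-295695 + 1288)*(1827000 + 1044111) = -294407*2871111 = -845275176177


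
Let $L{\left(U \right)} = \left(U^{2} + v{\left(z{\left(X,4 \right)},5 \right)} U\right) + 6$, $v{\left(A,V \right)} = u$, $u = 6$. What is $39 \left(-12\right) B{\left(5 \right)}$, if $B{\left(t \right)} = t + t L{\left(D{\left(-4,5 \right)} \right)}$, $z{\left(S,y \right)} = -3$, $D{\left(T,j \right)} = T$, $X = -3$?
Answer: $2340$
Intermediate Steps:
$v{\left(A,V \right)} = 6$
$L{\left(U \right)} = 6 + U^{2} + 6 U$ ($L{\left(U \right)} = \left(U^{2} + 6 U\right) + 6 = 6 + U^{2} + 6 U$)
$B{\left(t \right)} = - t$ ($B{\left(t \right)} = t + t \left(6 + \left(-4\right)^{2} + 6 \left(-4\right)\right) = t + t \left(6 + 16 - 24\right) = t + t \left(-2\right) = t - 2 t = - t$)
$39 \left(-12\right) B{\left(5 \right)} = 39 \left(-12\right) \left(\left(-1\right) 5\right) = \left(-468\right) \left(-5\right) = 2340$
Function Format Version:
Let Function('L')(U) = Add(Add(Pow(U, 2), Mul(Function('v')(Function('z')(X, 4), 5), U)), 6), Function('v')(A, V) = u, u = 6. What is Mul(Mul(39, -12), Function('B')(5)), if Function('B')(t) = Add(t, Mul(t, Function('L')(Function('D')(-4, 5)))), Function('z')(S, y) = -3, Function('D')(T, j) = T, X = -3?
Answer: 2340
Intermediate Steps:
Function('v')(A, V) = 6
Function('L')(U) = Add(6, Pow(U, 2), Mul(6, U)) (Function('L')(U) = Add(Add(Pow(U, 2), Mul(6, U)), 6) = Add(6, Pow(U, 2), Mul(6, U)))
Function('B')(t) = Mul(-1, t) (Function('B')(t) = Add(t, Mul(t, Add(6, Pow(-4, 2), Mul(6, -4)))) = Add(t, Mul(t, Add(6, 16, -24))) = Add(t, Mul(t, -2)) = Add(t, Mul(-2, t)) = Mul(-1, t))
Mul(Mul(39, -12), Function('B')(5)) = Mul(Mul(39, -12), Mul(-1, 5)) = Mul(-468, -5) = 2340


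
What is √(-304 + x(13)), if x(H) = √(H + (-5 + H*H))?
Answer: √(-304 + √177) ≈ 17.05*I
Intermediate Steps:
x(H) = √(-5 + H + H²) (x(H) = √(H + (-5 + H²)) = √(-5 + H + H²))
√(-304 + x(13)) = √(-304 + √(-5 + 13 + 13²)) = √(-304 + √(-5 + 13 + 169)) = √(-304 + √177)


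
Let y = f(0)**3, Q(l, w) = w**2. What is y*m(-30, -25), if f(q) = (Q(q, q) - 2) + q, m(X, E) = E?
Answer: 200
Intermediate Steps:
f(q) = -2 + q + q**2 (f(q) = (q**2 - 2) + q = (-2 + q**2) + q = -2 + q + q**2)
y = -8 (y = (-2 + 0 + 0**2)**3 = (-2 + 0 + 0)**3 = (-2)**3 = -8)
y*m(-30, -25) = -8*(-25) = 200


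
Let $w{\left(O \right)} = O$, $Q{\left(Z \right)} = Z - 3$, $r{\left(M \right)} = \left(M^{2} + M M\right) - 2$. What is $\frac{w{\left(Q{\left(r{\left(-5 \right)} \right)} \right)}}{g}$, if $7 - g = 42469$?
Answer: $- \frac{5}{4718} \approx -0.0010598$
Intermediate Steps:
$r{\left(M \right)} = -2 + 2 M^{2}$ ($r{\left(M \right)} = \left(M^{2} + M^{2}\right) - 2 = 2 M^{2} - 2 = -2 + 2 M^{2}$)
$Q{\left(Z \right)} = -3 + Z$
$g = -42462$ ($g = 7 - 42469 = -42462$)
$\frac{w{\left(Q{\left(r{\left(-5 \right)} \right)} \right)}}{g} = \frac{-3 - \left(2 - 2 \left(-5\right)^{2}\right)}{-42462} = \left(-3 + \left(-2 + 2 \cdot 25\right)\right) \left(- \frac{1}{42462}\right) = \left(-3 + \left(-2 + 50\right)\right) \left(- \frac{1}{42462}\right) = \left(-3 + 48\right) \left(- \frac{1}{42462}\right) = 45 \left(- \frac{1}{42462}\right) = - \frac{5}{4718}$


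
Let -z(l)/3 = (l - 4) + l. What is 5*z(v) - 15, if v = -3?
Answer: 135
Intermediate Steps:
z(l) = 12 - 6*l (z(l) = -3*((l - 4) + l) = -3*((-4 + l) + l) = -3*(-4 + 2*l) = 12 - 6*l)
5*z(v) - 15 = 5*(12 - 6*(-3)) - 15 = 5*(12 + 18) - 15 = 5*30 - 15 = 150 - 15 = 135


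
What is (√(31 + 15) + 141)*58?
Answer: 8178 + 58*√46 ≈ 8571.4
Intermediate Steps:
(√(31 + 15) + 141)*58 = (√46 + 141)*58 = (141 + √46)*58 = 8178 + 58*√46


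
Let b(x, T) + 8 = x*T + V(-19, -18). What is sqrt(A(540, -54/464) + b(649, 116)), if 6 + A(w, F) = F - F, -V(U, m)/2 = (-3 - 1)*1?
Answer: sqrt(75278) ≈ 274.37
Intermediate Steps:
V(U, m) = 8 (V(U, m) = -2*(-3 - 1) = -(-8) = -2*(-4) = 8)
A(w, F) = -6 (A(w, F) = -6 + (F - F) = -6 + 0 = -6)
b(x, T) = T*x (b(x, T) = -8 + (x*T + 8) = -8 + (T*x + 8) = -8 + (8 + T*x) = T*x)
sqrt(A(540, -54/464) + b(649, 116)) = sqrt(-6 + 116*649) = sqrt(-6 + 75284) = sqrt(75278)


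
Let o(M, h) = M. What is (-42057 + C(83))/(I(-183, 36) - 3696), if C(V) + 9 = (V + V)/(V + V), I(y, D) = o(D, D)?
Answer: 8413/732 ≈ 11.493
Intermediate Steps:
I(y, D) = D
C(V) = -8 (C(V) = -9 + (V + V)/(V + V) = -9 + (2*V)/((2*V)) = -9 + (2*V)*(1/(2*V)) = -9 + 1 = -8)
(-42057 + C(83))/(I(-183, 36) - 3696) = (-42057 - 8)/(36 - 3696) = -42065/(-3660) = -42065*(-1/3660) = 8413/732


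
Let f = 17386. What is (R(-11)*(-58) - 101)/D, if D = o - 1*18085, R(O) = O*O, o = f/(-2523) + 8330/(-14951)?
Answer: 268538454387/682471985381 ≈ 0.39348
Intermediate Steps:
o = -280954676/37721373 (o = 17386/(-2523) + 8330/(-14951) = 17386*(-1/2523) + 8330*(-1/14951) = -17386/2523 - 8330/14951 = -280954676/37721373 ≈ -7.4482)
R(O) = O²
D = -682471985381/37721373 (D = -280954676/37721373 - 1*18085 = -280954676/37721373 - 18085 = -682471985381/37721373 ≈ -18092.)
(R(-11)*(-58) - 101)/D = ((-11)²*(-58) - 101)/(-682471985381/37721373) = (121*(-58) - 101)*(-37721373/682471985381) = (-7018 - 101)*(-37721373/682471985381) = -7119*(-37721373/682471985381) = 268538454387/682471985381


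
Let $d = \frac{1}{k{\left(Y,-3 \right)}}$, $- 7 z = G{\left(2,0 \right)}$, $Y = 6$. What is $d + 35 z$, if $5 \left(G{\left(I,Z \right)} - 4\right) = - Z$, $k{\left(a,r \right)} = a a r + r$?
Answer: $- \frac{2221}{111} \approx -20.009$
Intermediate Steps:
$k{\left(a,r \right)} = r + r a^{2}$ ($k{\left(a,r \right)} = a^{2} r + r = r a^{2} + r = r + r a^{2}$)
$G{\left(I,Z \right)} = 4 - \frac{Z}{5}$ ($G{\left(I,Z \right)} = 4 + \frac{\left(-1\right) Z}{5} = 4 - \frac{Z}{5}$)
$z = - \frac{4}{7}$ ($z = - \frac{4 - 0}{7} = - \frac{4 + 0}{7} = \left(- \frac{1}{7}\right) 4 = - \frac{4}{7} \approx -0.57143$)
$d = - \frac{1}{111}$ ($d = \frac{1}{\left(-3\right) \left(1 + 6^{2}\right)} = \frac{1}{\left(-3\right) \left(1 + 36\right)} = \frac{1}{\left(-3\right) 37} = \frac{1}{-111} = - \frac{1}{111} \approx -0.009009$)
$d + 35 z = - \frac{1}{111} + 35 \left(- \frac{4}{7}\right) = - \frac{1}{111} - 20 = - \frac{2221}{111}$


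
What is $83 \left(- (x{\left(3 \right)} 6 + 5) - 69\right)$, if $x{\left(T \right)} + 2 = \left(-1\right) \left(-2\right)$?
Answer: $-6142$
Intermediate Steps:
$x{\left(T \right)} = 0$ ($x{\left(T \right)} = -2 - -2 = -2 + 2 = 0$)
$83 \left(- (x{\left(3 \right)} 6 + 5) - 69\right) = 83 \left(- (0 \cdot 6 + 5) - 69\right) = 83 \left(- (0 + 5) - 69\right) = 83 \left(\left(-1\right) 5 - 69\right) = 83 \left(-5 - 69\right) = 83 \left(-74\right) = -6142$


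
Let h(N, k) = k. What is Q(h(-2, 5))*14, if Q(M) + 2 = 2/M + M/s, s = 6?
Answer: -161/15 ≈ -10.733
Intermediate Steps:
Q(M) = -2 + 2/M + M/6 (Q(M) = -2 + (2/M + M/6) = -2 + 2/M + M/6)
Q(h(-2, 5))*14 = (-2 + 2/5 + (⅙)*5)*14 = (-2 + 2*(⅕) + ⅚)*14 = (-2 + ⅖ + ⅚)*14 = -23/30*14 = -161/15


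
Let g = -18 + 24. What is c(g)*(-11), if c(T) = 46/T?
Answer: -253/3 ≈ -84.333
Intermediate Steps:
g = 6
c(g)*(-11) = (46/6)*(-11) = (46*(⅙))*(-11) = (23/3)*(-11) = -253/3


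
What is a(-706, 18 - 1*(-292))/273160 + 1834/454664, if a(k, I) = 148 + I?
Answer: 3166123/554446510 ≈ 0.0057104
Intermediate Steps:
a(-706, 18 - 1*(-292))/273160 + 1834/454664 = (148 + (18 - 1*(-292)))/273160 + 1834/454664 = (148 + (18 + 292))*(1/273160) + 1834*(1/454664) = (148 + 310)*(1/273160) + 131/32476 = 458*(1/273160) + 131/32476 = 229/136580 + 131/32476 = 3166123/554446510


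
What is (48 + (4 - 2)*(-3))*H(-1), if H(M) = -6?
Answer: -252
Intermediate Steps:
(48 + (4 - 2)*(-3))*H(-1) = (48 + (4 - 2)*(-3))*(-6) = (48 + 2*(-3))*(-6) = (48 - 6)*(-6) = 42*(-6) = -252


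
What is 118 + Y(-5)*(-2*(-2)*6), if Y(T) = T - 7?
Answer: -170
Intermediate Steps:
Y(T) = -7 + T
118 + Y(-5)*(-2*(-2)*6) = 118 + (-7 - 5)*(-2*(-2)*6) = 118 - 48*6 = 118 - 12*24 = 118 - 288 = -170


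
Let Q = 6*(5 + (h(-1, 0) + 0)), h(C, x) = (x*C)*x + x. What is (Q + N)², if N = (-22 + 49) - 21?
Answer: 1296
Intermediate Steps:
h(C, x) = x + C*x² (h(C, x) = (C*x)*x + x = C*x² + x = x + C*x²)
N = 6 (N = 27 - 21 = 6)
Q = 30 (Q = 6*(5 + (0*(1 - 1*0) + 0)) = 6*(5 + (0*(1 + 0) + 0)) = 6*(5 + (0*1 + 0)) = 6*(5 + (0 + 0)) = 6*(5 + 0) = 6*5 = 30)
(Q + N)² = (30 + 6)² = 36² = 1296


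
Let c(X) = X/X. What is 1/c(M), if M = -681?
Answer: 1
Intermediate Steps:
c(X) = 1
1/c(M) = 1/1 = 1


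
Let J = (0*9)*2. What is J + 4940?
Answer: 4940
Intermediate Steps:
J = 0 (J = 0*2 = 0)
J + 4940 = 0 + 4940 = 4940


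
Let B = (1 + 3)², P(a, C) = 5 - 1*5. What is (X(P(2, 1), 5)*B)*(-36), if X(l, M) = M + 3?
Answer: -4608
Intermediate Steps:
P(a, C) = 0 (P(a, C) = 5 - 5 = 0)
X(l, M) = 3 + M
B = 16 (B = 4² = 16)
(X(P(2, 1), 5)*B)*(-36) = ((3 + 5)*16)*(-36) = (8*16)*(-36) = 128*(-36) = -4608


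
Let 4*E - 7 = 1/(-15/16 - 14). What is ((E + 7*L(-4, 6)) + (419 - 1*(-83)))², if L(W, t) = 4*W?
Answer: 140248003009/913936 ≈ 1.5346e+5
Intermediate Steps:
E = 1657/956 (E = 7/4 + 1/(4*(-15/16 - 14)) = 7/4 + 1/(4*(-239/16)) = 7/4 + (¼)*(-16/239) = 7/4 - 4/239 = 1657/956 ≈ 1.7333)
((E + 7*L(-4, 6)) + (419 - 1*(-83)))² = ((1657/956 + 7*(4*(-4))) + (419 - 1*(-83)))² = ((1657/956 + 7*(-16)) + (419 + 83))² = ((1657/956 - 112) + 502)² = (-105415/956 + 502)² = (374497/956)² = 140248003009/913936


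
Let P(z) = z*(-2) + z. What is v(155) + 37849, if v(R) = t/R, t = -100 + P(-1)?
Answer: 5866496/155 ≈ 37848.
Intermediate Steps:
P(z) = -z (P(z) = -2*z + z = -z)
t = -99 (t = -100 - 1*(-1) = -100 + 1 = -99)
v(R) = -99/R
v(155) + 37849 = -99/155 + 37849 = 5866496/155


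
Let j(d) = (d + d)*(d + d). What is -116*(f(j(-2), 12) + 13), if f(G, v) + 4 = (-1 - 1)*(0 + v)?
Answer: 1740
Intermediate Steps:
j(d) = 4*d² (j(d) = (2*d)*(2*d) = 4*d²)
f(G, v) = -4 - 2*v (f(G, v) = -4 + (-1 - 1)*(0 + v) = -4 - 2*v)
-116*(f(j(-2), 12) + 13) = -116*((-4 - 2*12) + 13) = -116*((-4 - 24) + 13) = -116*(-28 + 13) = -116*(-15) = 1740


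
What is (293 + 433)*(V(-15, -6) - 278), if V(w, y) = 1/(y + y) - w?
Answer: -381997/2 ≈ -1.9100e+5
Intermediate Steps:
V(w, y) = 1/(2*y) - w
(293 + 433)*(V(-15, -6) - 278) = (293 + 433)*(((½)/(-6) - 1*(-15)) - 278) = 726*(((½)*(-⅙) + 15) - 278) = 726*((-1/12 + 15) - 278) = 726*(179/12 - 278) = 726*(-3157/12) = -381997/2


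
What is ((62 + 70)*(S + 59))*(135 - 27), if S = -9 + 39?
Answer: 1268784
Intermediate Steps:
S = 30
((62 + 70)*(S + 59))*(135 - 27) = ((62 + 70)*(30 + 59))*(135 - 27) = (132*89)*108 = 11748*108 = 1268784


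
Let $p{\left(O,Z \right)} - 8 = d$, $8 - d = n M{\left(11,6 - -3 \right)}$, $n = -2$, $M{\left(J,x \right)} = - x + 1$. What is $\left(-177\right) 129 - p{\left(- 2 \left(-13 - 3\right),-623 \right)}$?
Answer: $-22833$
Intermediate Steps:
$M{\left(J,x \right)} = 1 - x$
$d = -8$ ($d = 8 - - 2 \left(1 - \left(6 - -3\right)\right) = 8 - - 2 \left(1 - \left(6 + 3\right)\right) = 8 - - 2 \left(1 - 9\right) = 8 - \left(-2\right) \left(-8\right) = 8 - 16 = -8$)
$p{\left(O,Z \right)} = 0$ ($p{\left(O,Z \right)} = 8 - 8 = 0$)
$\left(-177\right) 129 - p{\left(- 2 \left(-13 - 3\right),-623 \right)} = \left(-177\right) 129 - 0 = -22833 + 0 = -22833$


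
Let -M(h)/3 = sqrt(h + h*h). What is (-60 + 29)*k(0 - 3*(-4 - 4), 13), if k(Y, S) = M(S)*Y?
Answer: 2232*sqrt(182) ≈ 30111.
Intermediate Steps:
M(h) = -3*sqrt(h + h**2) (M(h) = -3*sqrt(h + h*h) = -3*sqrt(h + h**2))
k(Y, S) = -3*Y*sqrt(S*(1 + S)) (k(Y, S) = (-3*sqrt(S*(1 + S)))*Y = -3*Y*sqrt(S*(1 + S)))
(-60 + 29)*k(0 - 3*(-4 - 4), 13) = (-60 + 29)*(-3*(0 - 3*(-4 - 4))*sqrt(13*(1 + 13))) = -(-93)*(0 - 3*(-8))*sqrt(13*14) = -(-93)*(0 + 24)*sqrt(182) = -(-93)*24*sqrt(182) = -(-2232)*sqrt(182) = 2232*sqrt(182)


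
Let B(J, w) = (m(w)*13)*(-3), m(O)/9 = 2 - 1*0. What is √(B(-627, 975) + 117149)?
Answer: √116447 ≈ 341.24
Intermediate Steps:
m(O) = 18 (m(O) = 9*(2 - 1*0) = 9*(2 + 0) = 9*2 = 18)
B(J, w) = -702 (B(J, w) = (18*13)*(-3) = 234*(-3) = -702)
√(B(-627, 975) + 117149) = √(-702 + 117149) = √116447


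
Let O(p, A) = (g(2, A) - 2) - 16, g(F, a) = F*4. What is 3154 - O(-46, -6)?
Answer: 3164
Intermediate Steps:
g(F, a) = 4*F
O(p, A) = -10 (O(p, A) = (4*2 - 2) - 16 = (8 - 2) - 16 = 6 - 16 = -10)
3154 - O(-46, -6) = 3154 - 1*(-10) = 3154 + 10 = 3164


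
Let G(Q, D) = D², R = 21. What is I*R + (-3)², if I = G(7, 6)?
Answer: 765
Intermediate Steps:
I = 36 (I = 6² = 36)
I*R + (-3)² = 36*21 + (-3)² = 756 + 9 = 765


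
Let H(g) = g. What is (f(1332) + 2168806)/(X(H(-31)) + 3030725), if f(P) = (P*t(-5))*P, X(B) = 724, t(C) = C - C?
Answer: 2168806/3031449 ≈ 0.71544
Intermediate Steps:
t(C) = 0
f(P) = 0 (f(P) = (P*0)*P = 0*P = 0)
(f(1332) + 2168806)/(X(H(-31)) + 3030725) = (0 + 2168806)/(724 + 3030725) = 2168806/3031449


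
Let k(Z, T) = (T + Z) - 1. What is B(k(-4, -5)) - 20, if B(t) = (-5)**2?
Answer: 5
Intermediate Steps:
k(Z, T) = -1 + T + Z
B(t) = 25
B(k(-4, -5)) - 20 = 25 - 20 = 5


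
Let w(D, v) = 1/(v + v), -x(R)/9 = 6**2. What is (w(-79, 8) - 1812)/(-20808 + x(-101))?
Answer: 28991/338112 ≈ 0.085744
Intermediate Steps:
x(R) = -324 (x(R) = -9*6**2 = -9*36 = -324)
w(D, v) = 1/(2*v)
(w(-79, 8) - 1812)/(-20808 + x(-101)) = ((1/2)/8 - 1812)/(-20808 - 324) = ((1/2)*(1/8) - 1812)/(-21132) = (1/16 - 1812)*(-1/21132) = -28991/16*(-1/21132) = 28991/338112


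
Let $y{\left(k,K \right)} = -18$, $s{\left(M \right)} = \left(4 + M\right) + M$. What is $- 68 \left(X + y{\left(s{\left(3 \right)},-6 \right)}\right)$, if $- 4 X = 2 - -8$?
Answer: $1394$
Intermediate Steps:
$s{\left(M \right)} = 4 + 2 M$
$X = - \frac{5}{2}$ ($X = - \frac{2 - -8}{4} = - \frac{2 + 8}{4} = \left(- \frac{1}{4}\right) 10 = - \frac{5}{2} \approx -2.5$)
$- 68 \left(X + y{\left(s{\left(3 \right)},-6 \right)}\right) = - 68 \left(- \frac{5}{2} - 18\right) = \left(-68\right) \left(- \frac{41}{2}\right) = 1394$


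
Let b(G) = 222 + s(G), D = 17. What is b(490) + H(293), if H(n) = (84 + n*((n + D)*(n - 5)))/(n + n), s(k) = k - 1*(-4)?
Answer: 13289350/293 ≈ 45356.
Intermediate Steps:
s(k) = 4 + k (s(k) = k + 4 = 4 + k)
b(G) = 226 + G (b(G) = 222 + (4 + G) = 226 + G)
H(n) = (84 + n*(-5 + n)*(17 + n))/(2*n) (H(n) = (84 + n*((n + 17)*(n - 5)))/(n + n) = (84 + n*((17 + n)*(-5 + n)))/((2*n)) = (84 + n*((-5 + n)*(17 + n)))*(1/(2*n)) = (84 + n*(-5 + n)*(17 + n))*(1/(2*n)) = (84 + n*(-5 + n)*(17 + n))/(2*n))
b(490) + H(293) = (226 + 490) + (½)*(84 + 293*(-85 + 293² + 12*293))/293 = 716 + (½)*(1/293)*(84 + 293*(-85 + 85849 + 3516)) = 716 + (½)*(1/293)*(84 + 293*89280) = 716 + (½)*(1/293)*(84 + 26159040) = 716 + (½)*(1/293)*26159124 = 716 + 13079562/293 = 13289350/293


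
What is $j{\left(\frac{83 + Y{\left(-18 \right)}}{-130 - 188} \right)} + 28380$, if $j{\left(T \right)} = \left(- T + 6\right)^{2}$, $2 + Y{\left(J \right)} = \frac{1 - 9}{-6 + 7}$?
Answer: $\frac{2873823481}{101124} \approx 28419.0$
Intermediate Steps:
$Y{\left(J \right)} = -10$ ($Y{\left(J \right)} = -2 + \frac{1 - 9}{-6 + 7} = -2 - \frac{8}{1} = -2 - 8 = -10$)
$j{\left(T \right)} = \left(6 - T\right)^{2}$
$j{\left(\frac{83 + Y{\left(-18 \right)}}{-130 - 188} \right)} + 28380 = \left(-6 + \frac{83 - 10}{-130 - 188}\right)^{2} + 28380 = \left(-6 + \frac{73}{-318}\right)^{2} + 28380 = \left(-6 + 73 \left(- \frac{1}{318}\right)\right)^{2} + 28380 = \left(-6 - \frac{73}{318}\right)^{2} + 28380 = \left(- \frac{1981}{318}\right)^{2} + 28380 = \frac{3924361}{101124} + 28380 = \frac{2873823481}{101124}$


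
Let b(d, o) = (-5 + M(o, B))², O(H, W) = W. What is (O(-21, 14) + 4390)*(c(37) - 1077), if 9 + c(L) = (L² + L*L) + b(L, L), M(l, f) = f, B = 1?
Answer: 7345872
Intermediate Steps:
b(d, o) = 16 (b(d, o) = (-5 + 1)² = (-4)² = 16)
c(L) = 7 + 2*L² (c(L) = -9 + ((L² + L*L) + 16) = -9 + ((L² + L²) + 16) = -9 + (2*L² + 16) = -9 + (16 + 2*L²) = 7 + 2*L²)
(O(-21, 14) + 4390)*(c(37) - 1077) = (14 + 4390)*((7 + 2*37²) - 1077) = 4404*((7 + 2*1369) - 1077) = 4404*((7 + 2738) - 1077) = 4404*(2745 - 1077) = 4404*1668 = 7345872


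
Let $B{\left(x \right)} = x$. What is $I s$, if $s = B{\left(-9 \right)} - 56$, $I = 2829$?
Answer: $-183885$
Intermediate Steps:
$s = -65$ ($s = -9 - 56 = -65$)
$I s = 2829 \left(-65\right) = -183885$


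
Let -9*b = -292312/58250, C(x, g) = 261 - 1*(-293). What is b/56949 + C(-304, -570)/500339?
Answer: 8343104717134/7468938821995875 ≈ 0.0011170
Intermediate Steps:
C(x, g) = 554 (C(x, g) = 261 + 293 = 554)
b = 146156/262125 (b = -(-292312)/(9*58250) = -1/9*(-146156/29125) = 146156/262125 ≈ 0.55758)
b/56949 + C(-304, -570)/500339 = (146156/262125)/56949 + 554/500339 = (146156/262125)*(1/56949) + 554*(1/500339) = 146156/14927756625 + 554/500339 = 8343104717134/7468938821995875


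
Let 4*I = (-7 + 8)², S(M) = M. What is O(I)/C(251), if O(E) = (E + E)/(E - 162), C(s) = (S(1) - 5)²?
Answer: -1/5176 ≈ -0.00019320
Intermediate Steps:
I = ¼ (I = (-7 + 8)²/4 = (¼)*1² = (¼)*1 = ¼ ≈ 0.25000)
C(s) = 16 (C(s) = (1 - 5)² = (-4)² = 16)
O(E) = 2*E/(-162 + E) (O(E) = (2*E)/(-162 + E) = 2*E/(-162 + E))
O(I)/C(251) = (2*(¼)/(-162 + ¼))/16 = (2*(¼)/(-647/4))*(1/16) = (2*(¼)*(-4/647))*(1/16) = -2/647*1/16 = -1/5176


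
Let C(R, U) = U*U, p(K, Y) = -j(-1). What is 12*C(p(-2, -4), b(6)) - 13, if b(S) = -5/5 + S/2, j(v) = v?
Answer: 35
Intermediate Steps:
p(K, Y) = 1 (p(K, Y) = -1*(-1) = 1)
b(S) = -1 + S/2 (b(S) = -5*⅕ + S*(½) = -1 + S/2)
C(R, U) = U²
12*C(p(-2, -4), b(6)) - 13 = 12*(-1 + (½)*6)² - 13 = 12*(-1 + 3)² - 13 = 12*2² - 13 = 12*4 - 13 = 48 - 13 = 35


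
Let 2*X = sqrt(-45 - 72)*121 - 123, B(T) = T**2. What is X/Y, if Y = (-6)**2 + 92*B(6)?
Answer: -41/2232 + 121*I*sqrt(13)/2232 ≈ -0.018369 + 0.19546*I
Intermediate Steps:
Y = 3348 (Y = (-6)**2 + 92*6**2 = 36 + 92*36 = 36 + 3312 = 3348)
X = -123/2 + 363*I*sqrt(13)/2 (X = (sqrt(-45 - 72)*121 - 123)/2 = (sqrt(-117)*121 - 123)/2 = ((3*I*sqrt(13))*121 - 123)/2 = (363*I*sqrt(13) - 123)/2 = (-123 + 363*I*sqrt(13))/2 = -123/2 + 363*I*sqrt(13)/2 ≈ -61.5 + 654.41*I)
X/Y = (-123/2 + 363*I*sqrt(13)/2)/3348 = (-123/2 + 363*I*sqrt(13)/2)*(1/3348) = -41/2232 + 121*I*sqrt(13)/2232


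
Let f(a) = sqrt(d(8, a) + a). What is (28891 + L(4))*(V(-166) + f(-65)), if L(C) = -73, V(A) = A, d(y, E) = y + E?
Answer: -4783788 + 28818*I*sqrt(122) ≈ -4.7838e+6 + 3.1831e+5*I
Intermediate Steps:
d(y, E) = E + y
f(a) = sqrt(8 + 2*a) (f(a) = sqrt((a + 8) + a) = sqrt((8 + a) + a) = sqrt(8 + 2*a))
(28891 + L(4))*(V(-166) + f(-65)) = (28891 - 73)*(-166 + sqrt(8 + 2*(-65))) = 28818*(-166 + sqrt(8 - 130)) = 28818*(-166 + sqrt(-122)) = 28818*(-166 + I*sqrt(122)) = -4783788 + 28818*I*sqrt(122)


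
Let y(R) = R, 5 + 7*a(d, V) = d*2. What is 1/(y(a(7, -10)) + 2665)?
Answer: 7/18664 ≈ 0.00037505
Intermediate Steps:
a(d, V) = -5/7 + 2*d/7 (a(d, V) = -5/7 + (d*2)/7 = -5/7 + (2*d)/7 = -5/7 + 2*d/7)
1/(y(a(7, -10)) + 2665) = 1/((-5/7 + (2/7)*7) + 2665) = 1/((-5/7 + 2) + 2665) = 1/(9/7 + 2665) = 1/(18664/7) = 7/18664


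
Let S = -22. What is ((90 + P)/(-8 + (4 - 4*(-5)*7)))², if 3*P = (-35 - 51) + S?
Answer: 729/4624 ≈ 0.15766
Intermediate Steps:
P = -36 (P = ((-35 - 51) - 22)/3 = (-86 - 22)/3 = (⅓)*(-108) = -36)
((90 + P)/(-8 + (4 - 4*(-5)*7)))² = ((90 - 36)/(-8 + (4 - 4*(-5)*7)))² = (54/(-8 + (4 + 20*7)))² = (54/(-8 + (4 + 140)))² = (54/(-8 + 144))² = (54/136)² = (54*(1/136))² = (27/68)² = 729/4624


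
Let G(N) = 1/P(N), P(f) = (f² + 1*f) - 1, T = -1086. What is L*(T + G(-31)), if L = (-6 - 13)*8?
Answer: 153351736/929 ≈ 1.6507e+5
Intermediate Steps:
P(f) = -1 + f + f² (P(f) = (f² + f) - 1 = (f + f²) - 1 = -1 + f + f²)
G(N) = 1/(-1 + N + N²)
L = -152 (L = -19*8 = -152)
L*(T + G(-31)) = -152*(-1086 + 1/(-1 - 31 + (-31)²)) = -152*(-1086 + 1/(-1 - 31 + 961)) = -152*(-1086 + 1/929) = -152*(-1008893/929) = 153351736/929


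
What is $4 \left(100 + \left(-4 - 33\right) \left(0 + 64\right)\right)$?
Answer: $-9072$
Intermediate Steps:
$4 \left(100 + \left(-4 - 33\right) \left(0 + 64\right)\right) = 4 \left(100 - 2368\right) = 4 \left(-2268\right) = -9072$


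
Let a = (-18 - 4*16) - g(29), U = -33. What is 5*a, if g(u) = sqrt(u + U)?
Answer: -410 - 10*I ≈ -410.0 - 10.0*I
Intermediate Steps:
g(u) = sqrt(-33 + u) (g(u) = sqrt(u - 33) = sqrt(-33 + u))
a = -82 - 2*I (a = (-18 - 4*16) - sqrt(-33 + 29) = (-18 - 64) - sqrt(-4) = -82 - 2*I ≈ -82.0 - 2.0*I)
5*a = 5*(-82 - 2*I) = -410 - 10*I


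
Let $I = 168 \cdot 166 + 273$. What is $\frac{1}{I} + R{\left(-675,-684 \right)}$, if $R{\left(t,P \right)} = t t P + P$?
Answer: $- \frac{8776324509623}{28161} \approx -3.1165 \cdot 10^{8}$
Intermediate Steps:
$R{\left(t,P \right)} = P + P t^{2}$ ($R{\left(t,P \right)} = t^{2} P + P = P t^{2} + P = P + P t^{2}$)
$I = 28161$ ($I = 27888 + 273 = 28161$)
$\frac{1}{I} + R{\left(-675,-684 \right)} = \frac{1}{28161} - 684 \left(1 + \left(-675\right)^{2}\right) = \frac{1}{28161} - 684 \left(1 + 455625\right) = \frac{1}{28161} - 311648184 = - \frac{8776324509623}{28161}$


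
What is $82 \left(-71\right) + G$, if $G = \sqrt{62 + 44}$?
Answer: $-5822 + \sqrt{106} \approx -5811.7$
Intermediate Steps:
$G = \sqrt{106} \approx 10.296$
$82 \left(-71\right) + G = 82 \left(-71\right) + \sqrt{106} = -5822 + \sqrt{106}$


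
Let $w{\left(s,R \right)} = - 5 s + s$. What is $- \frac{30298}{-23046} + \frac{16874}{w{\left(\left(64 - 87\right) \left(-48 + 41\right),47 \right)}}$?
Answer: $- \frac{4014851}{161322} \approx -24.887$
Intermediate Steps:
$w{\left(s,R \right)} = - 4 s$
$- \frac{30298}{-23046} + \frac{16874}{w{\left(\left(64 - 87\right) \left(-48 + 41\right),47 \right)}} = - \frac{30298}{-23046} + \frac{16874}{\left(-4\right) \left(64 - 87\right) \left(-48 + 41\right)} = \left(-30298\right) \left(- \frac{1}{23046}\right) + \frac{16874}{\left(-4\right) \left(\left(-23\right) \left(-7\right)\right)} = \frac{15149}{11523} + \frac{16874}{\left(-4\right) 161} = \frac{15149}{11523} + \frac{16874}{-644} = \frac{15149}{11523} + 16874 \left(- \frac{1}{644}\right) = \frac{15149}{11523} - \frac{8437}{322} = - \frac{4014851}{161322}$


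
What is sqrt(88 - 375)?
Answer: I*sqrt(287) ≈ 16.941*I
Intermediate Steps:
sqrt(88 - 375) = sqrt(-287) = I*sqrt(287)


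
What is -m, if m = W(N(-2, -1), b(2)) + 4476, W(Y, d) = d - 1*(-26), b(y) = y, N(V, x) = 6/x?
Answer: -4504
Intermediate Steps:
W(Y, d) = 26 + d (W(Y, d) = d + 26 = 26 + d)
m = 4504 (m = (26 + 2) + 4476 = 28 + 4476 = 4504)
-m = -1*4504 = -4504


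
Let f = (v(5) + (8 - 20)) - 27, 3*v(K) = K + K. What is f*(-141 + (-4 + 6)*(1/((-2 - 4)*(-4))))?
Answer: 180937/36 ≈ 5026.0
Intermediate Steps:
v(K) = 2*K/3 (v(K) = (K + K)/3 = (2*K)/3 = 2*K/3)
f = -107/3 (f = ((⅔)*5 + (8 - 20)) - 27 = (10/3 - 12) - 27 = -26/3 - 27 = -107/3 ≈ -35.667)
f*(-141 + (-4 + 6)*(1/((-2 - 4)*(-4)))) = -107*(-141 + (-4 + 6)*(1/((-2 - 4)*(-4))))/3 = -107*(-141 + 2*(1/(-6*(-4))))/3 = -107*(-141 + 2*(1/24))/3 = -107*(-141 + 1/12)/3 = -107/3*(-1691/12) = 180937/36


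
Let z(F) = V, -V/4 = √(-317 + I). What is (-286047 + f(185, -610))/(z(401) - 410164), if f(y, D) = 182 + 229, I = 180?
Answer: 2440783423/3504885606 - 23803*I*√137/3504885606 ≈ 0.69639 - 7.9491e-5*I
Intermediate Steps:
V = -4*I*√137 (V = -4*√(-317 + 180) = -4*I*√137 ≈ -46.819*I)
f(y, D) = 411
z(F) = -4*I*√137
(-286047 + f(185, -610))/(z(401) - 410164) = (-286047 + 411)/(-4*I*√137 - 410164) = -285636/(-410164 - 4*I*√137)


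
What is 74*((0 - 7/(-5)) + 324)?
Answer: 120398/5 ≈ 24080.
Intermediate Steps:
74*((0 - 7/(-5)) + 324) = 74*((0 - ⅕*(-7)) + 324) = 74*((0 + 7/5) + 324) = 74*(7/5 + 324) = 74*(1627/5) = 120398/5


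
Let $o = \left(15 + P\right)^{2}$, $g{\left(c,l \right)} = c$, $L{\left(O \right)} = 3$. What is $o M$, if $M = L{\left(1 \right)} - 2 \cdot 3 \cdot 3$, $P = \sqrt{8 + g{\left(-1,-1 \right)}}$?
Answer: $-3480 - 450 \sqrt{7} \approx -4670.6$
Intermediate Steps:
$P = \sqrt{7}$ ($P = \sqrt{8 - 1} = \sqrt{7} \approx 2.6458$)
$o = \left(15 + \sqrt{7}\right)^{2} \approx 311.37$
$M = -15$ ($M = 3 - 2 \cdot 3 \cdot 3 = 3 - 6 \cdot 3 = 3 - 18 = -15$)
$o M = \left(15 + \sqrt{7}\right)^{2} \left(-15\right) = - 15 \left(15 + \sqrt{7}\right)^{2}$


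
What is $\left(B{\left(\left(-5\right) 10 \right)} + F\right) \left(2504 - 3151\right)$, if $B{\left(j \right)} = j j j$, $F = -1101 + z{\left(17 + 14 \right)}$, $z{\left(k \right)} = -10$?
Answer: $81593817$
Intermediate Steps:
$F = -1111$ ($F = -1101 - 10 = -1111$)
$B{\left(j \right)} = j^{3}$ ($B{\left(j \right)} = j^{2} j = j^{3}$)
$\left(B{\left(\left(-5\right) 10 \right)} + F\right) \left(2504 - 3151\right) = \left(\left(\left(-5\right) 10\right)^{3} - 1111\right) \left(2504 - 3151\right) = \left(\left(-50\right)^{3} - 1111\right) \left(-647\right) = \left(-125000 - 1111\right) \left(-647\right) = \left(-126111\right) \left(-647\right) = 81593817$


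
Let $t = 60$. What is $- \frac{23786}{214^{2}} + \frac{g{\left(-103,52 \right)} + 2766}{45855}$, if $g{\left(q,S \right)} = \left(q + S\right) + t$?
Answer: $- \frac{32120771}{69999186} \approx -0.45887$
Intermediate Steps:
$g{\left(q,S \right)} = 60 + S + q$ ($g{\left(q,S \right)} = \left(q + S\right) + 60 = \left(S + q\right) + 60 = 60 + S + q$)
$- \frac{23786}{214^{2}} + \frac{g{\left(-103,52 \right)} + 2766}{45855} = - \frac{23786}{214^{2}} + \frac{\left(60 + 52 - 103\right) + 2766}{45855} = - \frac{23786}{45796} + \left(9 + 2766\right) \frac{1}{45855} = \left(-23786\right) \frac{1}{45796} + 2775 \cdot \frac{1}{45855} = - \frac{11893}{22898} + \frac{185}{3057} = - \frac{32120771}{69999186}$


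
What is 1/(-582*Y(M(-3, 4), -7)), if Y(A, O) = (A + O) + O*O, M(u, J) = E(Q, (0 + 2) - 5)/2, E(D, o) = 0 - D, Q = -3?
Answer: -1/25317 ≈ -3.9499e-5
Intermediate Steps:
E(D, o) = -D
M(u, J) = 3/2 (M(u, J) = -1*(-3)/2 = 3*(½) = 3/2)
Y(A, O) = A + O + O² (Y(A, O) = (A + O) + O² = A + O + O²)
1/(-582*Y(M(-3, 4), -7)) = 1/(-582*(3/2 - 7 + (-7)²)) = 1/(-582*(3/2 - 7 + 49)) = 1/(-582*87/2) = 1/(-25317) = -1/25317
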